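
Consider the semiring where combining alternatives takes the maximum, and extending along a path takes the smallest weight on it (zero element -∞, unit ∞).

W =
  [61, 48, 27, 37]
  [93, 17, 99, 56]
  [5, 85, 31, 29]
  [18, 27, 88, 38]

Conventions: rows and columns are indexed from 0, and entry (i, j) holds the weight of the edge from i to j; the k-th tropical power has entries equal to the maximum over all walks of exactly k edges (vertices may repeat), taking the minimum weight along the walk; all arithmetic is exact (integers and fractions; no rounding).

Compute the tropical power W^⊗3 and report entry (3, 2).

W^⊗2:
  [61, 48, 48, 48]
  [61, 85, 56, 38]
  [85, 31, 85, 56]
  [27, 85, 38, 38]
W^⊗3:
  [61, 48, 48, 48]
  [85, 56, 85, 56]
  [61, 85, 56, 38]
  [85, 38, 85, 56]
Key observation: the optimum is the walk 3->2->1->2, with weight 88 min 85 min 99 = 85.
Optimal value attained by: walk 3->2->1->2.
Answer: (W^⊗3)[3][2] = 85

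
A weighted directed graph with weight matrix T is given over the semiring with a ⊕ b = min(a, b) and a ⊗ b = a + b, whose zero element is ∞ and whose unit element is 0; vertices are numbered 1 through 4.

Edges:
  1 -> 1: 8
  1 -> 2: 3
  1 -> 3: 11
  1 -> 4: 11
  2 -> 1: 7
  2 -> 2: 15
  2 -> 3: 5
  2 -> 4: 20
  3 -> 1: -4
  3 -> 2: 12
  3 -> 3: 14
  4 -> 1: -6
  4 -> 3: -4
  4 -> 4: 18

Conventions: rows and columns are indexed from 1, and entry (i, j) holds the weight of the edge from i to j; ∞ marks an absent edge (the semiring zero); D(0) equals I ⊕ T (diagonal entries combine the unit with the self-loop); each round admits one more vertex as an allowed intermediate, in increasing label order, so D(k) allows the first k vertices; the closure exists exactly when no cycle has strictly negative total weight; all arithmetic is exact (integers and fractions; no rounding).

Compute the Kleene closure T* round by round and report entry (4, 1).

D(0):
  [0, 3, 11, 11]
  [7, 0, 5, 20]
  [-4, 12, 0, ∞]
  [-6, ∞, -4, 0]
D(1):
  [0, 3, 11, 11]
  [7, 0, 5, 18]
  [-4, -1, 0, 7]
  [-6, -3, -4, 0]
D(2):
  [0, 3, 8, 11]
  [7, 0, 5, 18]
  [-4, -1, 0, 7]
  [-6, -3, -4, 0]
D(3):
  [0, 3, 8, 11]
  [1, 0, 5, 12]
  [-4, -1, 0, 7]
  [-8, -5, -4, 0]
D(4):
  [0, 3, 7, 11]
  [1, 0, 5, 12]
  [-4, -1, 0, 7]
  [-8, -5, -4, 0]
Answer: T*[4][1] = -8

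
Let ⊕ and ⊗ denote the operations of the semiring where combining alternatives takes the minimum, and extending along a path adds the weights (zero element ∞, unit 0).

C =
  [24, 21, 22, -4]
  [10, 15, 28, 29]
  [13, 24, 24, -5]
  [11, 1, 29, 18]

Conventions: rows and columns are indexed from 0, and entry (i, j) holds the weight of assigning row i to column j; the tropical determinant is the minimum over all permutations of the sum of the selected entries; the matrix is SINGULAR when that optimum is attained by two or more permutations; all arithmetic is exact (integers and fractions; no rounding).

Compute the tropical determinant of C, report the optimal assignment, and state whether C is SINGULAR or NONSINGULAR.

σ = (0, 1, 2, 3): 24 + 15 + 24 + 18 = 81
σ = (0, 1, 3, 2): 24 + 15 + (-5) + 29 = 63
σ = (0, 2, 1, 3): 24 + 28 + 24 + 18 = 94
σ = (0, 2, 3, 1): 24 + 28 + (-5) + 1 = 48
σ = (0, 3, 1, 2): 24 + 29 + 24 + 29 = 106
σ = (0, 3, 2, 1): 24 + 29 + 24 + 1 = 78
σ = (1, 0, 2, 3): 21 + 10 + 24 + 18 = 73
σ = (1, 0, 3, 2): 21 + 10 + (-5) + 29 = 55
σ = (1, 2, 0, 3): 21 + 28 + 13 + 18 = 80
σ = (1, 2, 3, 0): 21 + 28 + (-5) + 11 = 55
σ = (1, 3, 0, 2): 21 + 29 + 13 + 29 = 92
σ = (1, 3, 2, 0): 21 + 29 + 24 + 11 = 85
σ = (2, 0, 1, 3): 22 + 10 + 24 + 18 = 74
σ = (2, 0, 3, 1): 22 + 10 + (-5) + 1 = 28
σ = (2, 1, 0, 3): 22 + 15 + 13 + 18 = 68
σ = (2, 1, 3, 0): 22 + 15 + (-5) + 11 = 43
σ = (2, 3, 0, 1): 22 + 29 + 13 + 1 = 65
σ = (2, 3, 1, 0): 22 + 29 + 24 + 11 = 86
σ = (3, 0, 1, 2): (-4) + 10 + 24 + 29 = 59
σ = (3, 0, 2, 1): (-4) + 10 + 24 + 1 = 31
σ = (3, 1, 0, 2): (-4) + 15 + 13 + 29 = 53
σ = (3, 1, 2, 0): (-4) + 15 + 24 + 11 = 46
σ = (3, 2, 0, 1): (-4) + 28 + 13 + 1 = 38
σ = (3, 2, 1, 0): (-4) + 28 + 24 + 11 = 59
Optimal value attained by: σ = (2, 0, 3, 1).
Answer: det⊕(C) = 28; verdict: NONSINGULAR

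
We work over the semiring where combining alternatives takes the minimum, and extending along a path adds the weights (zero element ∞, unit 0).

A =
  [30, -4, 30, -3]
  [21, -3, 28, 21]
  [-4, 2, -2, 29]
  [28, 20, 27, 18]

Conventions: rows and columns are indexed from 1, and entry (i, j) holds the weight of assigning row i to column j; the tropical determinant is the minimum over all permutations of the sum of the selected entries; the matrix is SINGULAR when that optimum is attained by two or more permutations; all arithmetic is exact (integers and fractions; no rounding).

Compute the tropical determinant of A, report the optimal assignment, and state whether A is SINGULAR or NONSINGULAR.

σ = (1, 2, 3, 4): 30 + (-3) + (-2) + 18 = 43
σ = (1, 2, 4, 3): 30 + (-3) + 29 + 27 = 83
σ = (1, 3, 2, 4): 30 + 28 + 2 + 18 = 78
σ = (1, 3, 4, 2): 30 + 28 + 29 + 20 = 107
σ = (1, 4, 2, 3): 30 + 21 + 2 + 27 = 80
σ = (1, 4, 3, 2): 30 + 21 + (-2) + 20 = 69
σ = (2, 1, 3, 4): (-4) + 21 + (-2) + 18 = 33
σ = (2, 1, 4, 3): (-4) + 21 + 29 + 27 = 73
σ = (2, 3, 1, 4): (-4) + 28 + (-4) + 18 = 38
σ = (2, 3, 4, 1): (-4) + 28 + 29 + 28 = 81
σ = (2, 4, 1, 3): (-4) + 21 + (-4) + 27 = 40
σ = (2, 4, 3, 1): (-4) + 21 + (-2) + 28 = 43
σ = (3, 1, 2, 4): 30 + 21 + 2 + 18 = 71
σ = (3, 1, 4, 2): 30 + 21 + 29 + 20 = 100
σ = (3, 2, 1, 4): 30 + (-3) + (-4) + 18 = 41
σ = (3, 2, 4, 1): 30 + (-3) + 29 + 28 = 84
σ = (3, 4, 1, 2): 30 + 21 + (-4) + 20 = 67
σ = (3, 4, 2, 1): 30 + 21 + 2 + 28 = 81
σ = (4, 1, 2, 3): (-3) + 21 + 2 + 27 = 47
σ = (4, 1, 3, 2): (-3) + 21 + (-2) + 20 = 36
σ = (4, 2, 1, 3): (-3) + (-3) + (-4) + 27 = 17
σ = (4, 2, 3, 1): (-3) + (-3) + (-2) + 28 = 20
σ = (4, 3, 1, 2): (-3) + 28 + (-4) + 20 = 41
σ = (4, 3, 2, 1): (-3) + 28 + 2 + 28 = 55
Optimal value attained by: σ = (4, 2, 1, 3).
Answer: det⊕(A) = 17; verdict: NONSINGULAR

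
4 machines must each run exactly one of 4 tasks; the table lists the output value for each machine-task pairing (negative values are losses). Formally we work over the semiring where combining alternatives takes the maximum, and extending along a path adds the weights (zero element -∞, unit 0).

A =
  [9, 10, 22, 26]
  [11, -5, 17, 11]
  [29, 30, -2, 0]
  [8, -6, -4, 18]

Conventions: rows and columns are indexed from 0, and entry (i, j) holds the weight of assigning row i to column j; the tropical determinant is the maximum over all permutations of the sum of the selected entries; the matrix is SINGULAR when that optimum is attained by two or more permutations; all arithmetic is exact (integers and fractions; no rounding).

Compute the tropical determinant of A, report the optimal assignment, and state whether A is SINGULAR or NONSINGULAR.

σ = (0, 1, 2, 3): 9 + (-5) + (-2) + 18 = 20
σ = (0, 1, 3, 2): 9 + (-5) + 0 + (-4) = 0
σ = (0, 2, 1, 3): 9 + 17 + 30 + 18 = 74
σ = (0, 2, 3, 1): 9 + 17 + 0 + (-6) = 20
σ = (0, 3, 1, 2): 9 + 11 + 30 + (-4) = 46
σ = (0, 3, 2, 1): 9 + 11 + (-2) + (-6) = 12
σ = (1, 0, 2, 3): 10 + 11 + (-2) + 18 = 37
σ = (1, 0, 3, 2): 10 + 11 + 0 + (-4) = 17
σ = (1, 2, 0, 3): 10 + 17 + 29 + 18 = 74
σ = (1, 2, 3, 0): 10 + 17 + 0 + 8 = 35
σ = (1, 3, 0, 2): 10 + 11 + 29 + (-4) = 46
σ = (1, 3, 2, 0): 10 + 11 + (-2) + 8 = 27
σ = (2, 0, 1, 3): 22 + 11 + 30 + 18 = 81
σ = (2, 0, 3, 1): 22 + 11 + 0 + (-6) = 27
σ = (2, 1, 0, 3): 22 + (-5) + 29 + 18 = 64
σ = (2, 1, 3, 0): 22 + (-5) + 0 + 8 = 25
σ = (2, 3, 0, 1): 22 + 11 + 29 + (-6) = 56
σ = (2, 3, 1, 0): 22 + 11 + 30 + 8 = 71
σ = (3, 0, 1, 2): 26 + 11 + 30 + (-4) = 63
σ = (3, 0, 2, 1): 26 + 11 + (-2) + (-6) = 29
σ = (3, 1, 0, 2): 26 + (-5) + 29 + (-4) = 46
σ = (3, 1, 2, 0): 26 + (-5) + (-2) + 8 = 27
σ = (3, 2, 0, 1): 26 + 17 + 29 + (-6) = 66
σ = (3, 2, 1, 0): 26 + 17 + 30 + 8 = 81
Optimal value attained by: σ = (2, 0, 1, 3).
Answer: det⊕(A) = 81; verdict: SINGULAR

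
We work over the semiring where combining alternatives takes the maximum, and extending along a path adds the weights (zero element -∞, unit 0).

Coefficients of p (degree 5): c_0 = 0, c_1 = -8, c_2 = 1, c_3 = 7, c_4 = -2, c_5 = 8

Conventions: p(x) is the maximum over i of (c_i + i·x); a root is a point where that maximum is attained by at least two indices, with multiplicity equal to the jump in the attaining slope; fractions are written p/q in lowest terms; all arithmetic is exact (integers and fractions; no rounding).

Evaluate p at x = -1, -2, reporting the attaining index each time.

p(-1) = max(0+0·(-1)=0, -8+1·(-1)=-9, 1+2·(-1)=-1, 7+3·(-1)=4, -2+4·(-1)=-6, 8+5·(-1)=3) = 4 (attained by i=3)
p(-2) = max(0+0·(-2)=0, -8+1·(-2)=-10, 1+2·(-2)=-3, 7+3·(-2)=1, -2+4·(-2)=-10, 8+5·(-2)=-2) = 1 (attained by i=3)
Answer: p(-1) = 4; p(-2) = 1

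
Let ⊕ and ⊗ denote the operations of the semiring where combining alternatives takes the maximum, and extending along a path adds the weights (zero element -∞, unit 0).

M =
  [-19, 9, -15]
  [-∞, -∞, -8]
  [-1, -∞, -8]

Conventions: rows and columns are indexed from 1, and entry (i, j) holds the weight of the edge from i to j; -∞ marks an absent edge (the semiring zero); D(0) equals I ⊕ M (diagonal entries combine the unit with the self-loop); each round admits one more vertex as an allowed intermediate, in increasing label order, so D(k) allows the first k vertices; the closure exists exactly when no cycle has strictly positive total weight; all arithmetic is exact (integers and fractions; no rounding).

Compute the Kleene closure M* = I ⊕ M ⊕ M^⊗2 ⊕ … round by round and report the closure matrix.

D(0):
  [0, 9, -15]
  [-∞, 0, -8]
  [-1, -∞, 0]
D(1):
  [0, 9, -15]
  [-∞, 0, -8]
  [-1, 8, 0]
D(2):
  [0, 9, 1]
  [-∞, 0, -8]
  [-1, 8, 0]
D(3):
  [0, 9, 1]
  [-9, 0, -8]
  [-1, 8, 0]
Answer: M* = [[0, 9, 1], [-9, 0, -8], [-1, 8, 0]]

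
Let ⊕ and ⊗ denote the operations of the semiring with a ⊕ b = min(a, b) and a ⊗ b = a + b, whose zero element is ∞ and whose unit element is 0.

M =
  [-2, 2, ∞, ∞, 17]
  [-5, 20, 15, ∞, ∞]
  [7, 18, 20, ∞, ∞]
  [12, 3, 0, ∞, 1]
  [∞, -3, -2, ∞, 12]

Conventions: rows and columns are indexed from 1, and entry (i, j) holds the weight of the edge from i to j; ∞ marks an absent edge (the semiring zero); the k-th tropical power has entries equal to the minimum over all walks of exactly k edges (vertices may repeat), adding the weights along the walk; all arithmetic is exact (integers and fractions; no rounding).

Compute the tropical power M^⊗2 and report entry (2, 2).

M^⊗2:
  [-4, 0, 15, ∞, 15]
  [-7, -3, 35, ∞, 12]
  [5, 9, 33, ∞, 24]
  [-2, -2, -1, ∞, 13]
  [-8, 9, 10, ∞, 24]
Key observation: the optimum is the walk 2->1->2, with weight (-5) + 2 = -3.
Optimal value attained by: walk 2->1->2.
Answer: (M^⊗2)[2][2] = -3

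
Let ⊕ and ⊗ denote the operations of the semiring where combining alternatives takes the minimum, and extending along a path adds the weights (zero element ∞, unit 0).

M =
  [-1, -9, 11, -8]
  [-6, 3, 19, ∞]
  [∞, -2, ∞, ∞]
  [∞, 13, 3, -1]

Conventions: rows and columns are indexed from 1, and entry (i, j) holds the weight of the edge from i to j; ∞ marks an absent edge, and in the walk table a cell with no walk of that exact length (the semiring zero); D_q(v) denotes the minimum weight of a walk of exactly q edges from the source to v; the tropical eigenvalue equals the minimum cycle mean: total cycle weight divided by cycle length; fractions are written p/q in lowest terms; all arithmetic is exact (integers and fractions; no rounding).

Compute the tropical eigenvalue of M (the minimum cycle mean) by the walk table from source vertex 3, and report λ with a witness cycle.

q=0: [∞, ∞, 0, ∞]
q=1: [∞, -2, ∞, ∞]
q=2: [-8, 1, 17, ∞]
q=3: [-9, -17, 3, -16]
q=4: [-23, -18, -13, -17]
Optimal cycle mean attained by: cycle 1->2->1, total (-9) + (-6), length 2.
Answer: λ = -15/2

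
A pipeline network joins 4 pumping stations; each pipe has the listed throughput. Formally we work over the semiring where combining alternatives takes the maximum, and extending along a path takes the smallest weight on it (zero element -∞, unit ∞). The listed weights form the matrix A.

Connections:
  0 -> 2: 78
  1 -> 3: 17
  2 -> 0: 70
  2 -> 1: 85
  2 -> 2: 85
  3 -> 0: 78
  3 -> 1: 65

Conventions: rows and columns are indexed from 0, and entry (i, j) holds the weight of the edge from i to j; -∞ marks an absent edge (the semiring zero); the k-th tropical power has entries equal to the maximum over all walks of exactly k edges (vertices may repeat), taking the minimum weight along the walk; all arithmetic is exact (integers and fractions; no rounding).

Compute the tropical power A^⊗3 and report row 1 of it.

A^⊗2:
  [70, 78, 78, -∞]
  [17, 17, -∞, -∞]
  [70, 85, 85, 17]
  [-∞, -∞, 78, 17]
A^⊗3:
  [70, 78, 78, 17]
  [-∞, -∞, 17, 17]
  [70, 85, 85, 17]
  [70, 78, 78, -∞]
Answer: row 1 of A^⊗3 = [-∞, -∞, 17, 17]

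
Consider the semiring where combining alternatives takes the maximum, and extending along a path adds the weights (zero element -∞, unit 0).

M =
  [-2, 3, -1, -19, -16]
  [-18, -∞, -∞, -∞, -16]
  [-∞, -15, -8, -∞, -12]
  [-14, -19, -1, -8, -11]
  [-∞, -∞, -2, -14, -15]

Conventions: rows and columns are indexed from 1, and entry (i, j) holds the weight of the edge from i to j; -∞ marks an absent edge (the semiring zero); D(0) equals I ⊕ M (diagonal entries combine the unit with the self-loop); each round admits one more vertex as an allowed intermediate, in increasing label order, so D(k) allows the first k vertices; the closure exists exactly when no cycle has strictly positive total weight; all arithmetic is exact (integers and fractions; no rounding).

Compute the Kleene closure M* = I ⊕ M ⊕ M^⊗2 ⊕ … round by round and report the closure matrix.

D(0):
  [0, 3, -1, -19, -16]
  [-18, 0, -∞, -∞, -16]
  [-∞, -15, 0, -∞, -12]
  [-14, -19, -1, 0, -11]
  [-∞, -∞, -2, -14, 0]
D(1):
  [0, 3, -1, -19, -16]
  [-18, 0, -19, -37, -16]
  [-∞, -15, 0, -∞, -12]
  [-14, -11, -1, 0, -11]
  [-∞, -∞, -2, -14, 0]
D(2):
  [0, 3, -1, -19, -13]
  [-18, 0, -19, -37, -16]
  [-33, -15, 0, -52, -12]
  [-14, -11, -1, 0, -11]
  [-∞, -∞, -2, -14, 0]
D(3):
  [0, 3, -1, -19, -13]
  [-18, 0, -19, -37, -16]
  [-33, -15, 0, -52, -12]
  [-14, -11, -1, 0, -11]
  [-35, -17, -2, -14, 0]
D(4):
  [0, 3, -1, -19, -13]
  [-18, 0, -19, -37, -16]
  [-33, -15, 0, -52, -12]
  [-14, -11, -1, 0, -11]
  [-28, -17, -2, -14, 0]
D(5):
  [0, 3, -1, -19, -13]
  [-18, 0, -18, -30, -16]
  [-33, -15, 0, -26, -12]
  [-14, -11, -1, 0, -11]
  [-28, -17, -2, -14, 0]
Answer: M* = [[0, 3, -1, -19, -13], [-18, 0, -18, -30, -16], [-33, -15, 0, -26, -12], [-14, -11, -1, 0, -11], [-28, -17, -2, -14, 0]]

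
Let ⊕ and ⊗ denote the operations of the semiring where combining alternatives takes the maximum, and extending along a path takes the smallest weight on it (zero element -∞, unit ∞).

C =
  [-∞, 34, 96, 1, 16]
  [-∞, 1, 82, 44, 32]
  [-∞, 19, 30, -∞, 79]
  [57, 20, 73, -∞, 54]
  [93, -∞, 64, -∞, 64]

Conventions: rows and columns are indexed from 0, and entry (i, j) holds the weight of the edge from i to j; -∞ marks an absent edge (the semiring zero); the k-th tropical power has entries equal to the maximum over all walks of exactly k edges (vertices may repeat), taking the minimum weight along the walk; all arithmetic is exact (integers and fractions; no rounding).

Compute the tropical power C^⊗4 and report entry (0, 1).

C^⊗2:
  [16, 19, 34, 34, 79]
  [44, 20, 44, 1, 79]
  [79, 19, 64, 19, 64]
  [54, 34, 57, 20, 73]
  [64, 34, 93, 1, 64]
C^⊗3:
  [79, 20, 64, 19, 64]
  [79, 34, 64, 20, 64]
  [64, 34, 79, 19, 64]
  [73, 34, 64, 34, 64]
  [64, 34, 64, 34, 79]
C^⊗4:
  [64, 34, 79, 20, 64]
  [64, 34, 79, 34, 64]
  [64, 34, 64, 34, 79]
  [64, 34, 73, 34, 64]
  [79, 34, 64, 34, 64]
Key observation: the optimum is the walk 0->1->3->0->1, with weight 34 min 44 min 57 min 34 = 34.
Optimal value attained by: walk 0->1->3->0->1.
Answer: (C^⊗4)[0][1] = 34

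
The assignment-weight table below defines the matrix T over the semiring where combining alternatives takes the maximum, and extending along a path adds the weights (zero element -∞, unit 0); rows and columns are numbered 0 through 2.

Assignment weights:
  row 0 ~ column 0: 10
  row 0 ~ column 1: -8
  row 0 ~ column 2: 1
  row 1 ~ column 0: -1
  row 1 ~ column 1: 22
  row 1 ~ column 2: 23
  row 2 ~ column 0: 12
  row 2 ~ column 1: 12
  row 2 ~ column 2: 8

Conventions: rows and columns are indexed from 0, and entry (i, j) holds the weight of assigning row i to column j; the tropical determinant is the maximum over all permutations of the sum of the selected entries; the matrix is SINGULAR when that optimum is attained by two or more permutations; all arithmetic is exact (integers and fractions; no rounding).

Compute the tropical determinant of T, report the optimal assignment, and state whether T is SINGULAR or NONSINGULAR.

σ = (0, 1, 2): 10 + 22 + 8 = 40
σ = (0, 2, 1): 10 + 23 + 12 = 45
σ = (1, 0, 2): (-8) + (-1) + 8 = -1
σ = (1, 2, 0): (-8) + 23 + 12 = 27
σ = (2, 0, 1): 1 + (-1) + 12 = 12
σ = (2, 1, 0): 1 + 22 + 12 = 35
Optimal value attained by: σ = (0, 2, 1).
Answer: det⊕(T) = 45; verdict: NONSINGULAR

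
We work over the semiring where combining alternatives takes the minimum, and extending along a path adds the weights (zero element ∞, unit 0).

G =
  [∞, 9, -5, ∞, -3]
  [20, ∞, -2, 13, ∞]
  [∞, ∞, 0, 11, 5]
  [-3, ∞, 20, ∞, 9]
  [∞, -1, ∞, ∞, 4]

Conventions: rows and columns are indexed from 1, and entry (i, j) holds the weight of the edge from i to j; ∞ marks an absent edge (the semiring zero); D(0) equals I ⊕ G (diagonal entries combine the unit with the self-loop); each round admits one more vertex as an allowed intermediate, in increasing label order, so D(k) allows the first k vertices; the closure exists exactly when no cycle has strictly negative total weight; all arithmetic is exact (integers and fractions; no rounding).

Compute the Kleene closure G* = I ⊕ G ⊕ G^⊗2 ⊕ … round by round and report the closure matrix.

D(0):
  [0, 9, -5, ∞, -3]
  [20, 0, -2, 13, ∞]
  [∞, ∞, 0, 11, 5]
  [-3, ∞, 20, 0, 9]
  [∞, -1, ∞, ∞, 0]
D(1):
  [0, 9, -5, ∞, -3]
  [20, 0, -2, 13, 17]
  [∞, ∞, 0, 11, 5]
  [-3, 6, -8, 0, -6]
  [∞, -1, ∞, ∞, 0]
D(2):
  [0, 9, -5, 22, -3]
  [20, 0, -2, 13, 17]
  [∞, ∞, 0, 11, 5]
  [-3, 6, -8, 0, -6]
  [19, -1, -3, 12, 0]
D(3):
  [0, 9, -5, 6, -3]
  [20, 0, -2, 9, 3]
  [∞, ∞, 0, 11, 5]
  [-3, 6, -8, 0, -6]
  [19, -1, -3, 8, 0]
D(4):
  [0, 9, -5, 6, -3]
  [6, 0, -2, 9, 3]
  [8, 17, 0, 11, 5]
  [-3, 6, -8, 0, -6]
  [5, -1, -3, 8, 0]
D(5):
  [0, -4, -6, 5, -3]
  [6, 0, -2, 9, 3]
  [8, 4, 0, 11, 5]
  [-3, -7, -9, 0, -6]
  [5, -1, -3, 8, 0]
Answer: G* = [[0, -4, -6, 5, -3], [6, 0, -2, 9, 3], [8, 4, 0, 11, 5], [-3, -7, -9, 0, -6], [5, -1, -3, 8, 0]]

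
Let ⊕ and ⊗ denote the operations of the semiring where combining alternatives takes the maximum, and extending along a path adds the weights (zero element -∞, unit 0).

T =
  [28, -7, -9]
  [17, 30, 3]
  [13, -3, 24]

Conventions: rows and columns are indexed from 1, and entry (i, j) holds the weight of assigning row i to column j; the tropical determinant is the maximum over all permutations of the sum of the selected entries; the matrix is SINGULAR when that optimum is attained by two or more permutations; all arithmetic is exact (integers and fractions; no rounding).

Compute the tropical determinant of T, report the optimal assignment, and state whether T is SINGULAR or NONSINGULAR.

σ = (1, 2, 3): 28 + 30 + 24 = 82
σ = (1, 3, 2): 28 + 3 + (-3) = 28
σ = (2, 1, 3): (-7) + 17 + 24 = 34
σ = (2, 3, 1): (-7) + 3 + 13 = 9
σ = (3, 1, 2): (-9) + 17 + (-3) = 5
σ = (3, 2, 1): (-9) + 30 + 13 = 34
Optimal value attained by: σ = (1, 2, 3).
Answer: det⊕(T) = 82; verdict: NONSINGULAR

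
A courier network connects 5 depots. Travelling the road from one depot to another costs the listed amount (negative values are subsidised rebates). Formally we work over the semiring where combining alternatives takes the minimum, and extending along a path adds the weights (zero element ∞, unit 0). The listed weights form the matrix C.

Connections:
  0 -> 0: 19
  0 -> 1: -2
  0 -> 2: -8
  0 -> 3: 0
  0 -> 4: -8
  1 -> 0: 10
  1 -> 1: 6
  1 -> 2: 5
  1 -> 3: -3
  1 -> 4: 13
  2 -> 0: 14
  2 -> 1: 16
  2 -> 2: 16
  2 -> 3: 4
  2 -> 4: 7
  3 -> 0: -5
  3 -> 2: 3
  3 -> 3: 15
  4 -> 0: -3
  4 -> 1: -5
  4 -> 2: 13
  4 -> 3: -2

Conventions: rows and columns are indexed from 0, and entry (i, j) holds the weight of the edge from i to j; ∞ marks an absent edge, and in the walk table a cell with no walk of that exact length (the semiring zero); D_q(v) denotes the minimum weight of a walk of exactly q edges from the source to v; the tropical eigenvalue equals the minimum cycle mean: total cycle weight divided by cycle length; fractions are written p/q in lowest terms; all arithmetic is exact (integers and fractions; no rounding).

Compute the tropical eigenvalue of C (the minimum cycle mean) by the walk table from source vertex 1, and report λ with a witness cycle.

q=0: [∞, 0, ∞, ∞, ∞]
q=1: [10, 6, 5, -3, 13]
q=2: [-8, 8, 0, 3, 2]
q=3: [-2, -10, -16, -8, -16]
q=4: [-19, -21, -10, -18, -10]
q=5: [-23, -21, -27, -24, -27]
Optimal cycle mean attained by: cycle 0->4->0, total (-8) + (-3), length 2.
Answer: λ = -11/2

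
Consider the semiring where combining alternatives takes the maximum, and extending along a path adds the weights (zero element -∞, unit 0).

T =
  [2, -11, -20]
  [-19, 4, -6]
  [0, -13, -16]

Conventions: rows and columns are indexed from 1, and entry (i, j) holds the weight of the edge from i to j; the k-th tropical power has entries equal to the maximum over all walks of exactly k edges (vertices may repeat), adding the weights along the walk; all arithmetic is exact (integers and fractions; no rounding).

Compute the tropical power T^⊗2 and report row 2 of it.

T^⊗2:
  [4, -7, -17]
  [-6, 8, -2]
  [2, -9, -19]
Answer: row 2 of T^⊗2 = [-6, 8, -2]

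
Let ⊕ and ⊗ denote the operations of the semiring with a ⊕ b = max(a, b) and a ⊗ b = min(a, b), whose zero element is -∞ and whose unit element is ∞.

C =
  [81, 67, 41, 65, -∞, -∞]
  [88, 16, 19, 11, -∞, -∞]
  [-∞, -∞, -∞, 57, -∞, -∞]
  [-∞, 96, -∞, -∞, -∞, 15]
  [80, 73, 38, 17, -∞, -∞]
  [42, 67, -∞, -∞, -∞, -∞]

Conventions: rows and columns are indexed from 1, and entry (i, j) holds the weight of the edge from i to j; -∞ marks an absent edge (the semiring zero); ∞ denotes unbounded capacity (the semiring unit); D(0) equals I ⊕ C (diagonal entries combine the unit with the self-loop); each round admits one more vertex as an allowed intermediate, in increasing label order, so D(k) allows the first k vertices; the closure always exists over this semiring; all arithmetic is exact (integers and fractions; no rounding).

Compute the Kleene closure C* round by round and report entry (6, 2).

D(0):
  [∞, 67, 41, 65, -∞, -∞]
  [88, ∞, 19, 11, -∞, -∞]
  [-∞, -∞, ∞, 57, -∞, -∞]
  [-∞, 96, -∞, ∞, -∞, 15]
  [80, 73, 38, 17, ∞, -∞]
  [42, 67, -∞, -∞, -∞, ∞]
D(1):
  [∞, 67, 41, 65, -∞, -∞]
  [88, ∞, 41, 65, -∞, -∞]
  [-∞, -∞, ∞, 57, -∞, -∞]
  [-∞, 96, -∞, ∞, -∞, 15]
  [80, 73, 41, 65, ∞, -∞]
  [42, 67, 41, 42, -∞, ∞]
D(2):
  [∞, 67, 41, 65, -∞, -∞]
  [88, ∞, 41, 65, -∞, -∞]
  [-∞, -∞, ∞, 57, -∞, -∞]
  [88, 96, 41, ∞, -∞, 15]
  [80, 73, 41, 65, ∞, -∞]
  [67, 67, 41, 65, -∞, ∞]
D(3):
  [∞, 67, 41, 65, -∞, -∞]
  [88, ∞, 41, 65, -∞, -∞]
  [-∞, -∞, ∞, 57, -∞, -∞]
  [88, 96, 41, ∞, -∞, 15]
  [80, 73, 41, 65, ∞, -∞]
  [67, 67, 41, 65, -∞, ∞]
D(4):
  [∞, 67, 41, 65, -∞, 15]
  [88, ∞, 41, 65, -∞, 15]
  [57, 57, ∞, 57, -∞, 15]
  [88, 96, 41, ∞, -∞, 15]
  [80, 73, 41, 65, ∞, 15]
  [67, 67, 41, 65, -∞, ∞]
D(5):
  [∞, 67, 41, 65, -∞, 15]
  [88, ∞, 41, 65, -∞, 15]
  [57, 57, ∞, 57, -∞, 15]
  [88, 96, 41, ∞, -∞, 15]
  [80, 73, 41, 65, ∞, 15]
  [67, 67, 41, 65, -∞, ∞]
D(6):
  [∞, 67, 41, 65, -∞, 15]
  [88, ∞, 41, 65, -∞, 15]
  [57, 57, ∞, 57, -∞, 15]
  [88, 96, 41, ∞, -∞, 15]
  [80, 73, 41, 65, ∞, 15]
  [67, 67, 41, 65, -∞, ∞]
Answer: C*[6][2] = 67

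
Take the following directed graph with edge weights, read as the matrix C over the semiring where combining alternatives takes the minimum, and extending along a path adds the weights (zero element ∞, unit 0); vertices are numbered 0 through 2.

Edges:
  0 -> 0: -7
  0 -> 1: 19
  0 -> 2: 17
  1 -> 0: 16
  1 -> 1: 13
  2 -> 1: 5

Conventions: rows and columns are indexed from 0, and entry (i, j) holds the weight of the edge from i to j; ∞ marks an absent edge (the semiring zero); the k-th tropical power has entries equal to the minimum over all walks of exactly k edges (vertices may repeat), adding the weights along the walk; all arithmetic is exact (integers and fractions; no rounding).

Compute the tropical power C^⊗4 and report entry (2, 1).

C^⊗2:
  [-14, 12, 10]
  [9, 26, 33]
  [21, 18, ∞]
C^⊗3:
  [-21, 5, 3]
  [2, 28, 26]
  [14, 31, 38]
C^⊗4:
  [-28, -2, -4]
  [-5, 21, 19]
  [7, 33, 31]
Key observation: the optimum is the walk 2->1->0->0->1, with weight 5 + 16 + (-7) + 19 = 33.
Optimal value attained by: walk 2->1->0->0->1.
Answer: (C^⊗4)[2][1] = 33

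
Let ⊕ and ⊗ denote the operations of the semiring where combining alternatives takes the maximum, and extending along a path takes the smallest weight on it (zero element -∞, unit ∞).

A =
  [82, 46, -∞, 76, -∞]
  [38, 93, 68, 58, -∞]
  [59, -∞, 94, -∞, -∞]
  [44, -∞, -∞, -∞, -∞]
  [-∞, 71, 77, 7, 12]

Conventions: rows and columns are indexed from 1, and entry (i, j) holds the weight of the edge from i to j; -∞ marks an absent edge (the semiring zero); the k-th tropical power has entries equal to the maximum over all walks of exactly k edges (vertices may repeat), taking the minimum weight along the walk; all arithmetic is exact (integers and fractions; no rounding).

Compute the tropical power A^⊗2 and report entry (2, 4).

A^⊗2:
  [82, 46, 46, 76, -∞]
  [59, 93, 68, 58, -∞]
  [59, 46, 94, 59, -∞]
  [44, 44, -∞, 44, -∞]
  [59, 71, 77, 58, 12]
Key observation: the optimum is the walk 2->2->4, with weight 93 min 58 = 58.
Optimal value attained by: walk 2->2->4.
Answer: (A^⊗2)[2][4] = 58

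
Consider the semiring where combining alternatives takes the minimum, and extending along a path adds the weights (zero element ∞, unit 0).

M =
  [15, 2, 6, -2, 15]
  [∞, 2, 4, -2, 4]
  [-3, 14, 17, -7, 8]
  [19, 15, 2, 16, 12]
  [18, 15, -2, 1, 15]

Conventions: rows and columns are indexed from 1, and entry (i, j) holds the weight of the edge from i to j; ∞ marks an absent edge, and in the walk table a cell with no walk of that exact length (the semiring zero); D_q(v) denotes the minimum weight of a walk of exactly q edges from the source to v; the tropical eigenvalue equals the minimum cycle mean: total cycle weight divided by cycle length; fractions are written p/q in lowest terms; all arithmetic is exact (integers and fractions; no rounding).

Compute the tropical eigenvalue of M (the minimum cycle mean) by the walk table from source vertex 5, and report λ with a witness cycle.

q=0: [∞, ∞, ∞, ∞, 0]
q=1: [18, 15, -2, 1, 15]
q=2: [-5, 12, 3, -9, 6]
q=3: [0, -3, -7, -7, 3]
q=4: [-10, -1, -5, -14, 1]
q=5: [-8, -8, -12, -12, -2]
Optimal cycle mean attained by: cycle 3->4->3, total (-7) + 2, length 2.
Answer: λ = -5/2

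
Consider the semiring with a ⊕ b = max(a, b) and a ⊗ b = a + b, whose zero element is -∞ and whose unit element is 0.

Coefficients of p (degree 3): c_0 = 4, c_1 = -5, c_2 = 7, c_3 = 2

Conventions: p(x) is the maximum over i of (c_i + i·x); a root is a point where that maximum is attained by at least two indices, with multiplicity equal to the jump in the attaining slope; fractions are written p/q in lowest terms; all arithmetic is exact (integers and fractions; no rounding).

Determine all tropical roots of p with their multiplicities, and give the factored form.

hull edge (i=0, c=4) to (i=2, c=7): slope 3/2, span 2
hull edge (i=2, c=7) to (i=3, c=2): slope -5, span 1
Factored form: p(x) = 2 ⊗ (x ⊕ (-3/2)) ⊗ (x ⊕ (-3/2)) ⊗ (x ⊕ 5)
Answer: roots = -3/2 (mult 2), 5 (mult 1)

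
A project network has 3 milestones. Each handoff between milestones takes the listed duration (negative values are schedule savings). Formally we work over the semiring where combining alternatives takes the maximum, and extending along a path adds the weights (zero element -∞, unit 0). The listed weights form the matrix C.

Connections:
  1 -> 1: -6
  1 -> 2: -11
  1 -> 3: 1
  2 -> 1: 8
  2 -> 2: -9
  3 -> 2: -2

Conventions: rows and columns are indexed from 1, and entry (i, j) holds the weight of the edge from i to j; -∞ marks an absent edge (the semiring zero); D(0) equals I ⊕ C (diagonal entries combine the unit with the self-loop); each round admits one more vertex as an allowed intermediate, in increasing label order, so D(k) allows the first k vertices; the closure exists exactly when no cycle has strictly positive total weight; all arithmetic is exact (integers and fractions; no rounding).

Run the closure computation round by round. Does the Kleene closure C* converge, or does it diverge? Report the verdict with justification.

D(0):
  [0, -11, 1]
  [8, 0, -∞]
  [-∞, -2, 0]
D(1):
  [0, -11, 1]
  [8, 0, 9]
  [-∞, -2, 0]
Detection: at round 2, diagonal entry (3, 3) turns strictly positive.
Key observation: the cycle 3->2->1->3 has total weight (-2) + 8 + 1, which is strictly positive.
Answer: DIVERGES — positive cycle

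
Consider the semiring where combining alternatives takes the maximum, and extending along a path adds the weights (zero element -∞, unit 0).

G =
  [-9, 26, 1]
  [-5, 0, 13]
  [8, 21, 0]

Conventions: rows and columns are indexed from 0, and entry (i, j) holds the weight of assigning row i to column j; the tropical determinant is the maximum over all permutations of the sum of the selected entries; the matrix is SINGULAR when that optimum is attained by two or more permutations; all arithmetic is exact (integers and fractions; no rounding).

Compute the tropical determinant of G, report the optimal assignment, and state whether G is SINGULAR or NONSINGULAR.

σ = (0, 1, 2): (-9) + 0 + 0 = -9
σ = (0, 2, 1): (-9) + 13 + 21 = 25
σ = (1, 0, 2): 26 + (-5) + 0 = 21
σ = (1, 2, 0): 26 + 13 + 8 = 47
σ = (2, 0, 1): 1 + (-5) + 21 = 17
σ = (2, 1, 0): 1 + 0 + 8 = 9
Optimal value attained by: σ = (1, 2, 0).
Answer: det⊕(G) = 47; verdict: NONSINGULAR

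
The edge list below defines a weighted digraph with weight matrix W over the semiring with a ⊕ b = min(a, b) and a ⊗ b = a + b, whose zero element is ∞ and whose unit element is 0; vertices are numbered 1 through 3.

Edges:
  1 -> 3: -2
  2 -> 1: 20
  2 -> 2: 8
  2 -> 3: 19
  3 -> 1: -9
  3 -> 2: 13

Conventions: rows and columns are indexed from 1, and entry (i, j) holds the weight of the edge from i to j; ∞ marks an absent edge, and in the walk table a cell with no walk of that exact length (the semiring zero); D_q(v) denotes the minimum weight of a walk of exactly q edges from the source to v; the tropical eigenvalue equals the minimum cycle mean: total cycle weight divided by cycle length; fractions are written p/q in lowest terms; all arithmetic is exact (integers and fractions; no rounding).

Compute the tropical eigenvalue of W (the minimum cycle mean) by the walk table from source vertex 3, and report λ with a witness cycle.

q=0: [∞, ∞, 0]
q=1: [-9, 13, ∞]
q=2: [33, 21, -11]
q=3: [-20, 2, 31]
Optimal cycle mean attained by: cycle 1->3->1, total (-2) + (-9), length 2.
Answer: λ = -11/2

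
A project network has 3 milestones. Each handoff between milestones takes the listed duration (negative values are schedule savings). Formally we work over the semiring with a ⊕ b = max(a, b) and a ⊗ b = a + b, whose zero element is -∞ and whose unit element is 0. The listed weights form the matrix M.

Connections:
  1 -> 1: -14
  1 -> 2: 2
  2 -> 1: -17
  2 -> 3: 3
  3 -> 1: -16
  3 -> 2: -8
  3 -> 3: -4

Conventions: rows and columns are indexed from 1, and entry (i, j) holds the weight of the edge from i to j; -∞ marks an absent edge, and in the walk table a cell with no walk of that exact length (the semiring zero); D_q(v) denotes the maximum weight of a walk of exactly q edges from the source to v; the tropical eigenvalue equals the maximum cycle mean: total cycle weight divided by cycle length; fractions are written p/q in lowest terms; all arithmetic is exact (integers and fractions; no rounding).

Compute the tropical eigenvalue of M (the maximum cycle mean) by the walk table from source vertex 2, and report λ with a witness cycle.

q=0: [-∞, 0, -∞]
q=1: [-17, -∞, 3]
q=2: [-13, -5, -1]
q=3: [-17, -9, -2]
Optimal cycle mean attained by: cycle 2->3->2, total 3 + (-8), length 2.
Answer: λ = -5/2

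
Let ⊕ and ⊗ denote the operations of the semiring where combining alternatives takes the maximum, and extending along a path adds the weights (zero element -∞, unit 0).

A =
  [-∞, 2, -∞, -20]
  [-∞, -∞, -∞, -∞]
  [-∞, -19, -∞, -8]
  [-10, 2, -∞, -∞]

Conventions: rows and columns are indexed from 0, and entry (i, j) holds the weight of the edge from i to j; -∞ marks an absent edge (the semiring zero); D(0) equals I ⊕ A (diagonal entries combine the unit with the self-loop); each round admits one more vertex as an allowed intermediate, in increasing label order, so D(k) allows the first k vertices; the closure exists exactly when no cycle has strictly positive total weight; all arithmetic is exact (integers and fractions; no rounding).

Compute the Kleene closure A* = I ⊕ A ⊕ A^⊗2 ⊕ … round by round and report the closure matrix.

D(0):
  [0, 2, -∞, -20]
  [-∞, 0, -∞, -∞]
  [-∞, -19, 0, -8]
  [-10, 2, -∞, 0]
D(1):
  [0, 2, -∞, -20]
  [-∞, 0, -∞, -∞]
  [-∞, -19, 0, -8]
  [-10, 2, -∞, 0]
D(2):
  [0, 2, -∞, -20]
  [-∞, 0, -∞, -∞]
  [-∞, -19, 0, -8]
  [-10, 2, -∞, 0]
D(3):
  [0, 2, -∞, -20]
  [-∞, 0, -∞, -∞]
  [-∞, -19, 0, -8]
  [-10, 2, -∞, 0]
D(4):
  [0, 2, -∞, -20]
  [-∞, 0, -∞, -∞]
  [-18, -6, 0, -8]
  [-10, 2, -∞, 0]
Answer: A* = [[0, 2, -∞, -20], [-∞, 0, -∞, -∞], [-18, -6, 0, -8], [-10, 2, -∞, 0]]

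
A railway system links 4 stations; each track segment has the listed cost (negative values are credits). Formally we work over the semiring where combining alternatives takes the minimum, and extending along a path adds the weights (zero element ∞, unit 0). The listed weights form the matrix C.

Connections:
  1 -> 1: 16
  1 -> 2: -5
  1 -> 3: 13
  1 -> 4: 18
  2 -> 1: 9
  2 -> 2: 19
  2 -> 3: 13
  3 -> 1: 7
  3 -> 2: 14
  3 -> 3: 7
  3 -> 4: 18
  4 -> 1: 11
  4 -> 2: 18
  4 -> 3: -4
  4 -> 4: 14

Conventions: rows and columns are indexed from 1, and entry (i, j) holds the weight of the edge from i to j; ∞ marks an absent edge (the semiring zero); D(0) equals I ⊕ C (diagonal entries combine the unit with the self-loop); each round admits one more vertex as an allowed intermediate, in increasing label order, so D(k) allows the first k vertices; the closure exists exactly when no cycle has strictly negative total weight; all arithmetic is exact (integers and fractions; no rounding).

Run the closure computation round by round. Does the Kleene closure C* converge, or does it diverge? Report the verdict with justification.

D(0):
  [0, -5, 13, 18]
  [9, 0, 13, ∞]
  [7, 14, 0, 18]
  [11, 18, -4, 0]
D(1):
  [0, -5, 13, 18]
  [9, 0, 13, 27]
  [7, 2, 0, 18]
  [11, 6, -4, 0]
D(2):
  [0, -5, 8, 18]
  [9, 0, 13, 27]
  [7, 2, 0, 18]
  [11, 6, -4, 0]
D(3):
  [0, -5, 8, 18]
  [9, 0, 13, 27]
  [7, 2, 0, 18]
  [3, -2, -4, 0]
D(4):
  [0, -5, 8, 18]
  [9, 0, 13, 27]
  [7, 2, 0, 18]
  [3, -2, -4, 0]
Key observation: every diagonal entry stays at the unit through all rounds, so no improving cycle exists.
Answer: CONVERGES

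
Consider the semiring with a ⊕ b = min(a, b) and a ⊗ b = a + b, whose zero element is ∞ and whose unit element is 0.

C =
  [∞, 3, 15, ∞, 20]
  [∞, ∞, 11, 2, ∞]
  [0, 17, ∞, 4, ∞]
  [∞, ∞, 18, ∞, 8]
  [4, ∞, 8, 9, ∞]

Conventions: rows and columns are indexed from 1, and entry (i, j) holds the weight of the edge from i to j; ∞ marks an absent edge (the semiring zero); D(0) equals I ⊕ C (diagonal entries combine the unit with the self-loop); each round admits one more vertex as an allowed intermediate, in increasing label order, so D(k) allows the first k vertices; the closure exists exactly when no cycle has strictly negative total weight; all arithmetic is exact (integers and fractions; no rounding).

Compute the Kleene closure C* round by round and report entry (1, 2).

D(0):
  [0, 3, 15, ∞, 20]
  [∞, 0, 11, 2, ∞]
  [0, 17, 0, 4, ∞]
  [∞, ∞, 18, 0, 8]
  [4, ∞, 8, 9, 0]
D(1):
  [0, 3, 15, ∞, 20]
  [∞, 0, 11, 2, ∞]
  [0, 3, 0, 4, 20]
  [∞, ∞, 18, 0, 8]
  [4, 7, 8, 9, 0]
D(2):
  [0, 3, 14, 5, 20]
  [∞, 0, 11, 2, ∞]
  [0, 3, 0, 4, 20]
  [∞, ∞, 18, 0, 8]
  [4, 7, 8, 9, 0]
D(3):
  [0, 3, 14, 5, 20]
  [11, 0, 11, 2, 31]
  [0, 3, 0, 4, 20]
  [18, 21, 18, 0, 8]
  [4, 7, 8, 9, 0]
D(4):
  [0, 3, 14, 5, 13]
  [11, 0, 11, 2, 10]
  [0, 3, 0, 4, 12]
  [18, 21, 18, 0, 8]
  [4, 7, 8, 9, 0]
D(5):
  [0, 3, 14, 5, 13]
  [11, 0, 11, 2, 10]
  [0, 3, 0, 4, 12]
  [12, 15, 16, 0, 8]
  [4, 7, 8, 9, 0]
Answer: C*[1][2] = 3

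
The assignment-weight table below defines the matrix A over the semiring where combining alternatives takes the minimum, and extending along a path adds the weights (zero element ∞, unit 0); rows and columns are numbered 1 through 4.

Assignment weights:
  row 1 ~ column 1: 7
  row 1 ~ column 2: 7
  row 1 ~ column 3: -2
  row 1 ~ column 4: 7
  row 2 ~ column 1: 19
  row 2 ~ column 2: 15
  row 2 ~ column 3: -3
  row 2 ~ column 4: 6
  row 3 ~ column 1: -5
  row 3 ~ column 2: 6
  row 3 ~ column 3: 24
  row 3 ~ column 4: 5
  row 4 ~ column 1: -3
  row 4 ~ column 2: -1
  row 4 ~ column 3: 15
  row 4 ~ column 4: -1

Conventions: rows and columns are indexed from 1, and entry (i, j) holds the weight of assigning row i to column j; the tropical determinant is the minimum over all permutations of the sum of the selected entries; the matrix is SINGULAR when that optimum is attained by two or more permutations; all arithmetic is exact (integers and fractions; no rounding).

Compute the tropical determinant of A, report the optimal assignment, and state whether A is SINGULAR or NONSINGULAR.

σ = (1, 2, 3, 4): 7 + 15 + 24 + (-1) = 45
σ = (1, 2, 4, 3): 7 + 15 + 5 + 15 = 42
σ = (1, 3, 2, 4): 7 + (-3) + 6 + (-1) = 9
σ = (1, 3, 4, 2): 7 + (-3) + 5 + (-1) = 8
σ = (1, 4, 2, 3): 7 + 6 + 6 + 15 = 34
σ = (1, 4, 3, 2): 7 + 6 + 24 + (-1) = 36
σ = (2, 1, 3, 4): 7 + 19 + 24 + (-1) = 49
σ = (2, 1, 4, 3): 7 + 19 + 5 + 15 = 46
σ = (2, 3, 1, 4): 7 + (-3) + (-5) + (-1) = -2
σ = (2, 3, 4, 1): 7 + (-3) + 5 + (-3) = 6
σ = (2, 4, 1, 3): 7 + 6 + (-5) + 15 = 23
σ = (2, 4, 3, 1): 7 + 6 + 24 + (-3) = 34
σ = (3, 1, 2, 4): (-2) + 19 + 6 + (-1) = 22
σ = (3, 1, 4, 2): (-2) + 19 + 5 + (-1) = 21
σ = (3, 2, 1, 4): (-2) + 15 + (-5) + (-1) = 7
σ = (3, 2, 4, 1): (-2) + 15 + 5 + (-3) = 15
σ = (3, 4, 1, 2): (-2) + 6 + (-5) + (-1) = -2
σ = (3, 4, 2, 1): (-2) + 6 + 6 + (-3) = 7
σ = (4, 1, 2, 3): 7 + 19 + 6 + 15 = 47
σ = (4, 1, 3, 2): 7 + 19 + 24 + (-1) = 49
σ = (4, 2, 1, 3): 7 + 15 + (-5) + 15 = 32
σ = (4, 2, 3, 1): 7 + 15 + 24 + (-3) = 43
σ = (4, 3, 1, 2): 7 + (-3) + (-5) + (-1) = -2
σ = (4, 3, 2, 1): 7 + (-3) + 6 + (-3) = 7
Optimal value attained by: σ = (2, 3, 1, 4).
Answer: det⊕(A) = -2; verdict: SINGULAR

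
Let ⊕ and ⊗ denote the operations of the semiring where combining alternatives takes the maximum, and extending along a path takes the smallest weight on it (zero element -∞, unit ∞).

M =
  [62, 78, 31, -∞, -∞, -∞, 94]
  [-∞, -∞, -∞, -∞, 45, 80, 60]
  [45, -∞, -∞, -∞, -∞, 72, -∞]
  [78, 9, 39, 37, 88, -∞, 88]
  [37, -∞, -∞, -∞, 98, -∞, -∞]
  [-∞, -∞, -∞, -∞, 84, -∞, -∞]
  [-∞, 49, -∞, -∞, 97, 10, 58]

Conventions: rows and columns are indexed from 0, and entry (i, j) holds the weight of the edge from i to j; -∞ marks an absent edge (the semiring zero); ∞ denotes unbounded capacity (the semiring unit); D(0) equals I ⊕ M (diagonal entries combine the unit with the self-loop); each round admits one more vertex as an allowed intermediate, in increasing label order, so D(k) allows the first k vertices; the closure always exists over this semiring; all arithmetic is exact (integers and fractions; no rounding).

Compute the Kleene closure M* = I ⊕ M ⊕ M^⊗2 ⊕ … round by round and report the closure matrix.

D(0):
  [∞, 78, 31, -∞, -∞, -∞, 94]
  [-∞, ∞, -∞, -∞, 45, 80, 60]
  [45, -∞, ∞, -∞, -∞, 72, -∞]
  [78, 9, 39, ∞, 88, -∞, 88]
  [37, -∞, -∞, -∞, ∞, -∞, -∞]
  [-∞, -∞, -∞, -∞, 84, ∞, -∞]
  [-∞, 49, -∞, -∞, 97, 10, ∞]
D(1):
  [∞, 78, 31, -∞, -∞, -∞, 94]
  [-∞, ∞, -∞, -∞, 45, 80, 60]
  [45, 45, ∞, -∞, -∞, 72, 45]
  [78, 78, 39, ∞, 88, -∞, 88]
  [37, 37, 31, -∞, ∞, -∞, 37]
  [-∞, -∞, -∞, -∞, 84, ∞, -∞]
  [-∞, 49, -∞, -∞, 97, 10, ∞]
D(2):
  [∞, 78, 31, -∞, 45, 78, 94]
  [-∞, ∞, -∞, -∞, 45, 80, 60]
  [45, 45, ∞, -∞, 45, 72, 45]
  [78, 78, 39, ∞, 88, 78, 88]
  [37, 37, 31, -∞, ∞, 37, 37]
  [-∞, -∞, -∞, -∞, 84, ∞, -∞]
  [-∞, 49, -∞, -∞, 97, 49, ∞]
D(3):
  [∞, 78, 31, -∞, 45, 78, 94]
  [-∞, ∞, -∞, -∞, 45, 80, 60]
  [45, 45, ∞, -∞, 45, 72, 45]
  [78, 78, 39, ∞, 88, 78, 88]
  [37, 37, 31, -∞, ∞, 37, 37]
  [-∞, -∞, -∞, -∞, 84, ∞, -∞]
  [-∞, 49, -∞, -∞, 97, 49, ∞]
D(4):
  [∞, 78, 31, -∞, 45, 78, 94]
  [-∞, ∞, -∞, -∞, 45, 80, 60]
  [45, 45, ∞, -∞, 45, 72, 45]
  [78, 78, 39, ∞, 88, 78, 88]
  [37, 37, 31, -∞, ∞, 37, 37]
  [-∞, -∞, -∞, -∞, 84, ∞, -∞]
  [-∞, 49, -∞, -∞, 97, 49, ∞]
D(5):
  [∞, 78, 31, -∞, 45, 78, 94]
  [37, ∞, 31, -∞, 45, 80, 60]
  [45, 45, ∞, -∞, 45, 72, 45]
  [78, 78, 39, ∞, 88, 78, 88]
  [37, 37, 31, -∞, ∞, 37, 37]
  [37, 37, 31, -∞, 84, ∞, 37]
  [37, 49, 31, -∞, 97, 49, ∞]
D(6):
  [∞, 78, 31, -∞, 78, 78, 94]
  [37, ∞, 31, -∞, 80, 80, 60]
  [45, 45, ∞, -∞, 72, 72, 45]
  [78, 78, 39, ∞, 88, 78, 88]
  [37, 37, 31, -∞, ∞, 37, 37]
  [37, 37, 31, -∞, 84, ∞, 37]
  [37, 49, 31, -∞, 97, 49, ∞]
D(7):
  [∞, 78, 31, -∞, 94, 78, 94]
  [37, ∞, 31, -∞, 80, 80, 60]
  [45, 45, ∞, -∞, 72, 72, 45]
  [78, 78, 39, ∞, 88, 78, 88]
  [37, 37, 31, -∞, ∞, 37, 37]
  [37, 37, 31, -∞, 84, ∞, 37]
  [37, 49, 31, -∞, 97, 49, ∞]
Answer: M* = [[∞, 78, 31, -∞, 94, 78, 94], [37, ∞, 31, -∞, 80, 80, 60], [45, 45, ∞, -∞, 72, 72, 45], [78, 78, 39, ∞, 88, 78, 88], [37, 37, 31, -∞, ∞, 37, 37], [37, 37, 31, -∞, 84, ∞, 37], [37, 49, 31, -∞, 97, 49, ∞]]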